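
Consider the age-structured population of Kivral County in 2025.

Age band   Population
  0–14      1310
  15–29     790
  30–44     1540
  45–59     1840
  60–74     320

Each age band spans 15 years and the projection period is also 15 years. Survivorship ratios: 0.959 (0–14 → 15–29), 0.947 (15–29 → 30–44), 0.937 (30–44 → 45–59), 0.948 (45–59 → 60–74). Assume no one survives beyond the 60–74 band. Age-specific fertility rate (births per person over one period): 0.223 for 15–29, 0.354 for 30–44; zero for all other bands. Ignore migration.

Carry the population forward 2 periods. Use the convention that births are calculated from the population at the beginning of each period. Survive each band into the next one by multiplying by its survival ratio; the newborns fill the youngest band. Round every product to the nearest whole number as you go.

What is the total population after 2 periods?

4494

— Period 1 —
Births: 790 * 0.223 = 176 ; 1540 * 0.354 = 545 → total 721
15–29: 1310 * 0.959 = 1256
30–44: 790 * 0.947 = 748
45–59: 1540 * 0.937 = 1443
60–74: 1840 * 0.948 = 1744
→ [721, 1256, 748, 1443, 1744]
— Period 2 —
Births: 1256 * 0.223 = 280 ; 748 * 0.354 = 265 → total 545
15–29: 721 * 0.959 = 691
30–44: 1256 * 0.947 = 1189
45–59: 748 * 0.937 = 701
60–74: 1443 * 0.948 = 1368
→ [545, 691, 1189, 701, 1368]
Total after period 2: 545 + 691 + 1189 + 701 + 1368 = 4494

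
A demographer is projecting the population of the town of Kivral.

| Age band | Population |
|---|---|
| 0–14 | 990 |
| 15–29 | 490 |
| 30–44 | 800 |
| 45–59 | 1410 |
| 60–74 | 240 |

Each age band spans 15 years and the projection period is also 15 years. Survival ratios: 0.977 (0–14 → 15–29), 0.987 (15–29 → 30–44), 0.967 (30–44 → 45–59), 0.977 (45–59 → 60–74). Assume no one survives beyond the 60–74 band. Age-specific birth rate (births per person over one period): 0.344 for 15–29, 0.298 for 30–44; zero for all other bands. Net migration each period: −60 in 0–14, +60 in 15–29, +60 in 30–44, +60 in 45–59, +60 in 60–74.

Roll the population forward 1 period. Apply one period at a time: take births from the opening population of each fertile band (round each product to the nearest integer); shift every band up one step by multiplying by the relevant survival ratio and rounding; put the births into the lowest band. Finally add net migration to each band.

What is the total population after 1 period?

[period 1]
Births: 490 * 0.344 = 169  |  800 * 0.298 = 238 → total 407
15–29: 990 * 0.977 = 967
30–44: 490 * 0.987 = 484
45–59: 800 * 0.967 = 774
60–74: 1410 * 0.977 = 1378
Net migration: 0–14 − 60 → 347; 15–29 + 60 → 1027; 30–44 + 60 → 544; 45–59 + 60 → 834; 60–74 + 60 → 1438
End of period: [347, 1027, 544, 834, 1438]
Total after period 1: 347 + 1027 + 544 + 834 + 1438 = 4190

4190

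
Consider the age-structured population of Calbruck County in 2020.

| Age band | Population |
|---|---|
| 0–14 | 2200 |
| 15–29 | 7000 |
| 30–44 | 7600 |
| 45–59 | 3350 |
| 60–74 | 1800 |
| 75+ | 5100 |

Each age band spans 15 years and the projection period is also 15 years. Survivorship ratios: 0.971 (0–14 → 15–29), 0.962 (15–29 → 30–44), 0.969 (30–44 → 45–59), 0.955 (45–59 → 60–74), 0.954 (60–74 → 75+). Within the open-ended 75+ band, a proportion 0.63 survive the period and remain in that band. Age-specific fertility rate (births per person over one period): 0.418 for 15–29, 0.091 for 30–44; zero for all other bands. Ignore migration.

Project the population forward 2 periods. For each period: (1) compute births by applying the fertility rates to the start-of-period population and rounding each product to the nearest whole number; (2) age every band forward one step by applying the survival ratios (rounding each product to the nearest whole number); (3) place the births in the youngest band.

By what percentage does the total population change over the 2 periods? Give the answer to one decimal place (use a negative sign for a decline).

-1.0

Numbering the bands 1..6 from youngest to oldest:
Period 1:
Births: 7000 * 0.418 = 2926  |  7600 * 0.091 = 692 → total 3618
Band 2: 2200 * 0.971 = 2136
Band 3: 7000 * 0.962 = 6734
Band 4: 7600 * 0.969 = 7364
Band 5: 3350 * 0.955 = 3199
Band 6: 1800 * 0.954 + 5100 * 0.63 = 1717 + 3213 = 4930
Population now: 0–14=3618, 15–29=2136, 30–44=6734, 45–59=7364, 60–74=3199, 75+=4930
Period 2:
Births: 2136 * 0.418 = 893  |  6734 * 0.091 = 613 → total 1506
Band 2: 3618 * 0.971 = 3513
Band 3: 2136 * 0.962 = 2055
Band 4: 6734 * 0.969 = 6525
Band 5: 7364 * 0.955 = 7033
Band 6: 3199 * 0.954 + 4930 * 0.63 = 3052 + 3106 = 6158
Population now: 0–14=1506, 15–29=3513, 30–44=2055, 45–59=6525, 60–74=7033, 75+=6158
Total: 27050 → 26790; change = -260; percentage change = -1.0%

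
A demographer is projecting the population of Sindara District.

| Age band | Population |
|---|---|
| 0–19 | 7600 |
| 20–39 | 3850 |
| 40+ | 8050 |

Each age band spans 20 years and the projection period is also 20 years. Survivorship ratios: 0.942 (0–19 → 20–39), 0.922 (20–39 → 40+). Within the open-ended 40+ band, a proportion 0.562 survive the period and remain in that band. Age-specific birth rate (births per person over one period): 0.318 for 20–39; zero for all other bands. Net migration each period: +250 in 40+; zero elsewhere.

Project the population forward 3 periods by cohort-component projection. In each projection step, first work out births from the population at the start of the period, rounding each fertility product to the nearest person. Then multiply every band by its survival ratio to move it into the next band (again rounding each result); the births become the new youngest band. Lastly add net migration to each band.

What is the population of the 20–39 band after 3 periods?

Let band 1 be 0–19 through band 3 = 40+.
After projecting period 1:
Births: 3850 × 0.318 = 1224
Band 2: 7600 × 0.942 = 7159
Band 3: 3850 × 0.922 + 8050 × 0.562 = 3550 + 4524 = 8074
Net migration: Band 3 + 250 → 8324
Giving 1224 / 7159 / 8324.
After projecting period 2:
Births: 7159 × 0.318 = 2277
Band 2: 1224 × 0.942 = 1153
Band 3: 7159 × 0.922 + 8324 × 0.562 = 6601 + 4678 = 11279
Net migration: Band 3 + 250 → 11529
Giving 2277 / 1153 / 11529.
After projecting period 3:
Births: 1153 × 0.318 = 367
Band 2: 2277 × 0.942 = 2145
Band 3: 1153 × 0.922 + 11529 × 0.562 = 1063 + 6479 = 7542
Net migration: Band 3 + 250 → 7792
Giving 367 / 2145 / 7792.

2145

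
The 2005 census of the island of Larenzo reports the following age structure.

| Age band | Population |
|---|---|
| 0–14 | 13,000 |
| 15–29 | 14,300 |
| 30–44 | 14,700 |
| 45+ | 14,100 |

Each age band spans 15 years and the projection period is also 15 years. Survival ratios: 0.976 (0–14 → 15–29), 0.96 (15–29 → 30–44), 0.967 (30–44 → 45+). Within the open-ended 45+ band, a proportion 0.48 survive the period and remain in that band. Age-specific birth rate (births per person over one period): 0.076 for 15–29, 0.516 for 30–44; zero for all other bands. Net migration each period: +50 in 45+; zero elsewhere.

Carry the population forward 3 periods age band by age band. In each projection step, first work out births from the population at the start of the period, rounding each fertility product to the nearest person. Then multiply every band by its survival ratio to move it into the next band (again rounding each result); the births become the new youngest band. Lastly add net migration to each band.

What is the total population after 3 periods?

45978

After projecting period 1:
Births: 14300 * 0.076 = 1087, 14700 * 0.516 = 7585 ⇒ total 8672
15–29: 13000 * 0.976 = 12688
30–44: 14300 * 0.96 = 13728
45+: 14700 * 0.967 + 14100 * 0.48 = 14215 + 6768 = 20983
Net migration: 45+ + 50 → 21033
End of period: [8672, 12688, 13728, 21033]
After projecting period 2:
Births: 12688 * 0.076 = 964, 13728 * 0.516 = 7084 ⇒ total 8048
15–29: 8672 * 0.976 = 8464
30–44: 12688 * 0.96 = 12180
45+: 13728 * 0.967 + 21033 * 0.48 = 13275 + 10096 = 23371
Net migration: 45+ + 50 → 23421
End of period: [8048, 8464, 12180, 23421]
After projecting period 3:
Births: 8464 * 0.076 = 643, 12180 * 0.516 = 6285 ⇒ total 6928
15–29: 8048 * 0.976 = 7855
30–44: 8464 * 0.96 = 8125
45+: 12180 * 0.967 + 23421 * 0.48 = 11778 + 11242 = 23020
Net migration: 45+ + 50 → 23070
End of period: [6928, 7855, 8125, 23070]
Total after period 3: 6928 + 7855 + 8125 + 23070 = 45978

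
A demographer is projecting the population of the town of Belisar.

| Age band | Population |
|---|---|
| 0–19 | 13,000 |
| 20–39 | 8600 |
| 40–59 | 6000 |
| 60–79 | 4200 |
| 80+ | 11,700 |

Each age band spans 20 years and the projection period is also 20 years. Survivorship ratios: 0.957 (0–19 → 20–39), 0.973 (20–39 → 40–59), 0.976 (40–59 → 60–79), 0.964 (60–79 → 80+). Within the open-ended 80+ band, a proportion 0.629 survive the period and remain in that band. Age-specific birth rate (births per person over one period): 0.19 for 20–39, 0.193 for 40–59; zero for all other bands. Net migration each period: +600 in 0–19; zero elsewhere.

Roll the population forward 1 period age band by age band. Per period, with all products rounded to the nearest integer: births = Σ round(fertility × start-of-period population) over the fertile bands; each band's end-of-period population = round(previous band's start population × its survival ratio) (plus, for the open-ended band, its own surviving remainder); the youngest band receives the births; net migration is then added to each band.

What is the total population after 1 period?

Numbering the groups 1..5 from youngest to oldest:
[period 1]
Births: 8600 × 0.19 = 1634 ; 6000 × 0.193 = 1158 ⇒ total 2792
Group 2: 13000 × 0.957 = 12441
Group 3: 8600 × 0.973 = 8368
Group 4: 6000 × 0.976 = 5856
Group 5: 4200 × 0.964 + 11700 × 0.629 = 4049 + 7359 = 11408
Net migration: Group 1 + 600 → 3392
End of period: [3392, 12441, 8368, 5856, 11408]
Total after period 1: 3392 + 12441 + 8368 + 5856 + 11408 = 41465

41465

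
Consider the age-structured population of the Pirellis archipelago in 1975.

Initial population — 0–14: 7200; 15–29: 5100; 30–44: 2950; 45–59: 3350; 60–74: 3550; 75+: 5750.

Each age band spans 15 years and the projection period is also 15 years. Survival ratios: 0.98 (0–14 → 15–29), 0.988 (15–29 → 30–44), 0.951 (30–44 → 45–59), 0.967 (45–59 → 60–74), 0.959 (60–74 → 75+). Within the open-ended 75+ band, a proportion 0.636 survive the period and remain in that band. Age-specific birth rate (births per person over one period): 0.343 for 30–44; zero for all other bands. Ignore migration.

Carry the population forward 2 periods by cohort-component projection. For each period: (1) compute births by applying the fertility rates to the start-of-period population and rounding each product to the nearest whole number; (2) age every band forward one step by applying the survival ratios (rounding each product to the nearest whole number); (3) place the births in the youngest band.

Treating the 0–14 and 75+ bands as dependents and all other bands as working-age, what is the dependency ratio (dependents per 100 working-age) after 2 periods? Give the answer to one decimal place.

— Period 1 —
Births: 2950 × 0.343 = 1012
15–29: 7200 × 0.98 = 7056
30–44: 5100 × 0.988 = 5039
45–59: 2950 × 0.951 = 2805
60–74: 3350 × 0.967 = 3239
75+: 3550 × 0.959 + 5750 × 0.636 = 3404 + 3657 = 7061
Giving 1012 / 7056 / 5039 / 2805 / 3239 / 7061.
— Period 2 —
Births: 5039 × 0.343 = 1728
15–29: 1012 × 0.98 = 992
30–44: 7056 × 0.988 = 6971
45–59: 5039 × 0.951 = 4792
60–74: 2805 × 0.967 = 2712
75+: 3239 × 0.959 + 7061 × 0.636 = 3106 + 4491 = 7597
Giving 1728 / 992 / 6971 / 4792 / 2712 / 7597.
Dependents (band 0–14 + band 75+) = 1728 + 7597 = 9325; working-age = 15467; ratio = 9325/15467 × 100 = 60.3

60.3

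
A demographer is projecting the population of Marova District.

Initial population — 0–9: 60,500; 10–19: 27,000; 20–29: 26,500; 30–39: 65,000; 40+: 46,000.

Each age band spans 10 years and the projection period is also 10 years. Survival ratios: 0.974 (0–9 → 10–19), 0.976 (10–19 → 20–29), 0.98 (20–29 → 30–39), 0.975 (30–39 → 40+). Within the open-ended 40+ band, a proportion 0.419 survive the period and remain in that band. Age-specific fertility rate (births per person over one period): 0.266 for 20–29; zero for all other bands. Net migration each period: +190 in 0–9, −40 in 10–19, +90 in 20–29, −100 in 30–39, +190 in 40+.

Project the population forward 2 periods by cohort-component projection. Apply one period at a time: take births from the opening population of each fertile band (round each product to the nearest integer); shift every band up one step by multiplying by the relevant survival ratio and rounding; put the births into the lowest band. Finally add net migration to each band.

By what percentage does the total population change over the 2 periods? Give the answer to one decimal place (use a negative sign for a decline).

— Period 1 —
Births: 26500 * 0.266 = 7049
10–19: 60500 * 0.974 = 58927
20–29: 27000 * 0.976 = 26352
30–39: 26500 * 0.98 = 25970
40+: 65000 * 0.975 + 46000 * 0.419 = 63375 + 19274 = 82649
Net migration: 0–9 + 190 → 7239; 10–19 − 40 → 58887; 20–29 + 90 → 26442; 30–39 − 100 → 25870; 40+ + 190 → 82839
Giving 7239 / 58887 / 26442 / 25870 / 82839.
— Period 2 —
Births: 26442 * 0.266 = 7034
10–19: 7239 * 0.974 = 7051
20–29: 58887 * 0.976 = 57474
30–39: 26442 * 0.98 = 25913
40+: 25870 * 0.975 + 82839 * 0.419 = 25223 + 34710 = 59933
Net migration: 0–9 + 190 → 7224; 10–19 − 40 → 7011; 20–29 + 90 → 57564; 30–39 − 100 → 25813; 40+ + 190 → 60123
Giving 7224 / 7011 / 57564 / 25813 / 60123.
Total: 225000 → 157735; change = -67265; percentage change = -29.9%

-29.9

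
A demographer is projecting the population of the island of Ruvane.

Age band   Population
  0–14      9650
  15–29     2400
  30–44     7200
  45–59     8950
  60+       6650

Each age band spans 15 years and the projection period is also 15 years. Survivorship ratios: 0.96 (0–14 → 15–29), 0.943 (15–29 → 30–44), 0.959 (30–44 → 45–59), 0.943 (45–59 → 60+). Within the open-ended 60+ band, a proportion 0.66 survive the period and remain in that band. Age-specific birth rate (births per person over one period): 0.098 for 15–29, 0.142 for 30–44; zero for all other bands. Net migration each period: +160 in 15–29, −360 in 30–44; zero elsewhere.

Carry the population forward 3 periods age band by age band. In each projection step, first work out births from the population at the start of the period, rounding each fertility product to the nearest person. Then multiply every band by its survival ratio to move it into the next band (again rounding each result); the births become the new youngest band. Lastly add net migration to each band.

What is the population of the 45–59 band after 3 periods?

8177

Call the groups 1 to 5, youngest first.
After projecting period 1:
Births: 2400 * 0.098 = 235, 7200 * 0.142 = 1022 → 1257
Group 2: 9650 * 0.96 = 9264
Group 3: 2400 * 0.943 = 2263
Group 4: 7200 * 0.959 = 6905
Group 5: 8950 * 0.943 + 6650 * 0.66 = 8440 + 4389 = 12829
Net migration: Group 2 + 160 → 9424; Group 3 − 360 → 1903
→ [1257, 9424, 1903, 6905, 12829]
After projecting period 2:
Births: 9424 * 0.098 = 924, 1903 * 0.142 = 270 → 1194
Group 2: 1257 * 0.96 = 1207
Group 3: 9424 * 0.943 = 8887
Group 4: 1903 * 0.959 = 1825
Group 5: 6905 * 0.943 + 12829 * 0.66 = 6511 + 8467 = 14978
Net migration: Group 2 + 160 → 1367; Group 3 − 360 → 8527
→ [1194, 1367, 8527, 1825, 14978]
After projecting period 3:
Births: 1367 * 0.098 = 134, 8527 * 0.142 = 1211 → 1345
Group 2: 1194 * 0.96 = 1146
Group 3: 1367 * 0.943 = 1289
Group 4: 8527 * 0.959 = 8177
Group 5: 1825 * 0.943 + 14978 * 0.66 = 1721 + 9885 = 11606
Net migration: Group 2 + 160 → 1306; Group 3 − 360 → 929
→ [1345, 1306, 929, 8177, 11606]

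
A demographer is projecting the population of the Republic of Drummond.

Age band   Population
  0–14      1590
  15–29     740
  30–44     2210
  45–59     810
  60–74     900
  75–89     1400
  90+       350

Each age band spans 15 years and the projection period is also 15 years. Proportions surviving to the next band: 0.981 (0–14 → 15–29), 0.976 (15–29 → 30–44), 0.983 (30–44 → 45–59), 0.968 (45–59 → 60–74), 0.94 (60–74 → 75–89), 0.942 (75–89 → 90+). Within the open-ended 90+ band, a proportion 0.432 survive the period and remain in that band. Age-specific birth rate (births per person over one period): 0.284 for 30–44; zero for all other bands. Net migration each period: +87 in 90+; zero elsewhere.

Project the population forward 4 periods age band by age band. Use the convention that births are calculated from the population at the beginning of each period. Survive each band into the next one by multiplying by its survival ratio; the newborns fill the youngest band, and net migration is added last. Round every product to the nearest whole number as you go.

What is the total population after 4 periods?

6054

Numbering the bands 1..7 from youngest to oldest:
After projecting period 1:
Births: 2210 * 0.284 = 628
Band 2: 1590 * 0.981 = 1560
Band 3: 740 * 0.976 = 722
Band 4: 2210 * 0.983 = 2172
Band 5: 810 * 0.968 = 784
Band 6: 900 * 0.94 = 846
Band 7: 1400 * 0.942 + 350 * 0.432 = 1319 + 151 = 1470
Net migration: Band 7 + 87 → 1557
Giving 628 / 1560 / 722 / 2172 / 784 / 846 / 1557.
After projecting period 2:
Births: 722 * 0.284 = 205
Band 2: 628 * 0.981 = 616
Band 3: 1560 * 0.976 = 1523
Band 4: 722 * 0.983 = 710
Band 5: 2172 * 0.968 = 2102
Band 6: 784 * 0.94 = 737
Band 7: 846 * 0.942 + 1557 * 0.432 = 797 + 673 = 1470
Net migration: Band 7 + 87 → 1557
Giving 205 / 616 / 1523 / 710 / 2102 / 737 / 1557.
After projecting period 3:
Births: 1523 * 0.284 = 433
Band 2: 205 * 0.981 = 201
Band 3: 616 * 0.976 = 601
Band 4: 1523 * 0.983 = 1497
Band 5: 710 * 0.968 = 687
Band 6: 2102 * 0.94 = 1976
Band 7: 737 * 0.942 + 1557 * 0.432 = 694 + 673 = 1367
Net migration: Band 7 + 87 → 1454
Giving 433 / 201 / 601 / 1497 / 687 / 1976 / 1454.
After projecting period 4:
Births: 601 * 0.284 = 171
Band 2: 433 * 0.981 = 425
Band 3: 201 * 0.976 = 196
Band 4: 601 * 0.983 = 591
Band 5: 1497 * 0.968 = 1449
Band 6: 687 * 0.94 = 646
Band 7: 1976 * 0.942 + 1454 * 0.432 = 1861 + 628 = 2489
Net migration: Band 7 + 87 → 2576
Giving 171 / 425 / 196 / 591 / 1449 / 646 / 2576.
Total after period 4: 171 + 425 + 196 + 591 + 1449 + 646 + 2576 = 6054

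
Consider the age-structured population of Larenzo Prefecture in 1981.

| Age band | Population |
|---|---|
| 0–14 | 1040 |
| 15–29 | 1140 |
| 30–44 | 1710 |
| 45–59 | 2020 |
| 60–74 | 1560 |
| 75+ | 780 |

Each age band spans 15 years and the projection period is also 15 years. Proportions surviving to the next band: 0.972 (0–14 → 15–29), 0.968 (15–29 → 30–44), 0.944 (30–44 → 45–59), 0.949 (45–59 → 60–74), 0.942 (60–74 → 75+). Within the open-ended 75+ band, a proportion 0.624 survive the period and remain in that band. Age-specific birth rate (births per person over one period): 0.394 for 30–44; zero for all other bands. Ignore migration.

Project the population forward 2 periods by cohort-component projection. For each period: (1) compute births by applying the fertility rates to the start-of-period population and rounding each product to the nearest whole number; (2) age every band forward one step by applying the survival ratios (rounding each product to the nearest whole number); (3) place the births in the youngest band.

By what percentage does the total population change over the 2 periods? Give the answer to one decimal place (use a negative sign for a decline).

-7.0

— Period 1 —
Births: 1710 × 0.394 = 674
15–29: 1040 × 0.972 = 1011
30–44: 1140 × 0.968 = 1104
45–59: 1710 × 0.944 = 1614
60–74: 2020 × 0.949 = 1917
75+: 1560 × 0.942 + 780 × 0.624 = 1470 + 487 = 1957
→ [674, 1011, 1104, 1614, 1917, 1957]
— Period 2 —
Births: 1104 × 0.394 = 435
15–29: 674 × 0.972 = 655
30–44: 1011 × 0.968 = 979
45–59: 1104 × 0.944 = 1042
60–74: 1614 × 0.949 = 1532
75+: 1917 × 0.942 + 1957 × 0.624 = 1806 + 1221 = 3027
→ [435, 655, 979, 1042, 1532, 3027]
Total: 8250 → 7670; change = -580; percentage change = -7.0%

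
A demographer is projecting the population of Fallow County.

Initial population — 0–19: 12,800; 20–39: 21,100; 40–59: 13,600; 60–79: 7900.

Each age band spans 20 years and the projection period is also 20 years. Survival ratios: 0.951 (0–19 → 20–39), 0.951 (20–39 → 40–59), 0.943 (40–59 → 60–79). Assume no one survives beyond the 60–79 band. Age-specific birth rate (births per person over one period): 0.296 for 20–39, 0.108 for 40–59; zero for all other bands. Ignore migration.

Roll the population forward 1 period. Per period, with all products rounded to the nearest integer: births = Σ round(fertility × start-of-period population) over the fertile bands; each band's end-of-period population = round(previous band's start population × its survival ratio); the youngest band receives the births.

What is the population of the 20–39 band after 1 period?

12173

After projecting period 1:
Births: 21100 × 0.296 = 6246  |  13600 × 0.108 = 1469 ⇒ total 7715
20–39: 12800 × 0.951 = 12173
40–59: 21100 × 0.951 = 20066
60–79: 13600 × 0.943 = 12825
Population now: 0–19=7715, 20–39=12173, 40–59=20066, 60–79=12825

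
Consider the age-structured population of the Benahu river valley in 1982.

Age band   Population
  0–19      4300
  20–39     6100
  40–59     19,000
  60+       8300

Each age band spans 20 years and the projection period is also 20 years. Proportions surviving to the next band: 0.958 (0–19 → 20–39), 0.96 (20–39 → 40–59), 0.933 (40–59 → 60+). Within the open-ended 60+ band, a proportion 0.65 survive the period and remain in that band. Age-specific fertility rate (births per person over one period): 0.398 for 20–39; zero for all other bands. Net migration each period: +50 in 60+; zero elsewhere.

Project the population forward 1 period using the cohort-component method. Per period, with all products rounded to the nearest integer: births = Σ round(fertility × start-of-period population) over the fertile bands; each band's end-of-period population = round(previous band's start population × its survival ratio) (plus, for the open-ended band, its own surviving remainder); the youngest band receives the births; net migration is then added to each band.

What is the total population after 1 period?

Call the bands 1 to 4, youngest first.
[period 1]
Births: 6100 × 0.398 = 2428
Band 2: 4300 × 0.958 = 4119
Band 3: 6100 × 0.96 = 5856
Band 4: 19000 × 0.933 + 8300 × 0.65 = 17727 + 5395 = 23122
Net migration: Band 4 + 50 → 23172
Giving 2428 / 4119 / 5856 / 23172.
Total after period 1: 2428 + 4119 + 5856 + 23172 = 35575

35575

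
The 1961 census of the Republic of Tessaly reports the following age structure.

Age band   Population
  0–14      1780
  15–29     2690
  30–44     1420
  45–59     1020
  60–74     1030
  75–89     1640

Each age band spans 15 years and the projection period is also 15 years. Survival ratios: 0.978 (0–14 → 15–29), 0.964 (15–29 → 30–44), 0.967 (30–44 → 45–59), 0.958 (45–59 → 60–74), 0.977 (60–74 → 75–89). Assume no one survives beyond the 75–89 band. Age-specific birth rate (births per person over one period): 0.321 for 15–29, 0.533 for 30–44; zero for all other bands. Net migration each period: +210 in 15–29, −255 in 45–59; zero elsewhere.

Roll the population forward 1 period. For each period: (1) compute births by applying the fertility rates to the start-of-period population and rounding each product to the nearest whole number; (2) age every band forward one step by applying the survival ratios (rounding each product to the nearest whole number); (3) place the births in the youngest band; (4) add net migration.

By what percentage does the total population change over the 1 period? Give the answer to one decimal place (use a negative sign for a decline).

Numbering the bands 1..6 from youngest to oldest:
After projecting period 1:
Births: 2690 × 0.321 = 863 ; 1420 × 0.533 = 757 ⇒ total 1620
Band 2: 1780 × 0.978 = 1741
Band 3: 2690 × 0.964 = 2593
Band 4: 1420 × 0.967 = 1373
Band 5: 1020 × 0.958 = 977
Band 6: 1030 × 0.977 = 1006
Net migration: Band 2 + 210 → 1951; Band 4 − 255 → 1118
→ [1620, 1951, 2593, 1118, 977, 1006]
Total: 9580 → 9265; change = -315; percentage change = -3.3%

-3.3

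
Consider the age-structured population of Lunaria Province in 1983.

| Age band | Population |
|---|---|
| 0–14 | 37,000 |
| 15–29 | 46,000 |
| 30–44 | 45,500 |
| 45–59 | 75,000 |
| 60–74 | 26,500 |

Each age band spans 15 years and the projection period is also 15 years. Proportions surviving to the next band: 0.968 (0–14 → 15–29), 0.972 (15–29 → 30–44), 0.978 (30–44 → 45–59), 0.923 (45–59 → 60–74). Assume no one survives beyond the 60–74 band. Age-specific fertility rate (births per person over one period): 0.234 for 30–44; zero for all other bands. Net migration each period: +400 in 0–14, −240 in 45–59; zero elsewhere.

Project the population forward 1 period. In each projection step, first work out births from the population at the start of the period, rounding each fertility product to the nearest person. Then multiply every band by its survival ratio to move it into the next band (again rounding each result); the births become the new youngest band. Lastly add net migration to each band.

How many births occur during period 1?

After projecting period 1:
Births: 45500 × 0.234 = 10647
15–29: 37000 × 0.968 = 35816
30–44: 46000 × 0.972 = 44712
45–59: 45500 × 0.978 = 44499
60–74: 75000 × 0.923 = 69225
Net migration: 0–14 + 400 → 11047; 45–59 − 240 → 44259
Population now: 0–14=11047, 15–29=35816, 30–44=44712, 45–59=44259, 60–74=69225

10647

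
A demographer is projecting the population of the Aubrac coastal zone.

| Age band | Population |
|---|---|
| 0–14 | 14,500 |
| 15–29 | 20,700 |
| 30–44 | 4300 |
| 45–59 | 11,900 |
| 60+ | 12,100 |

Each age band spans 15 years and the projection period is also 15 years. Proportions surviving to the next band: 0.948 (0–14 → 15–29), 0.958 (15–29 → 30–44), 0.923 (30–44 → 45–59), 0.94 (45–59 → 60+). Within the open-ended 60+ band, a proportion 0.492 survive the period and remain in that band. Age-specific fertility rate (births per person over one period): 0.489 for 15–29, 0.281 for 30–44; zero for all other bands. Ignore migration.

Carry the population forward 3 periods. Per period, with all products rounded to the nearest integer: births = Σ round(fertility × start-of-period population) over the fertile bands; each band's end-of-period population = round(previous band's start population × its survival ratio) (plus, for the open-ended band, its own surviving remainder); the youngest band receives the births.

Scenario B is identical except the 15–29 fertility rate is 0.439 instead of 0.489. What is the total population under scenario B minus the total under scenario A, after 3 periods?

Numbering the groups 1..5 from youngest to oldest:
[period 1]
Births: 20700 × 0.489 = 10122 ; 4300 × 0.281 = 1208 ⇒ total 11330
Group 2: 14500 × 0.948 = 13746
Group 3: 20700 × 0.958 = 19831
Group 4: 4300 × 0.923 = 3969
Group 5: 11900 × 0.94 + 12100 × 0.492 = 11186 + 5953 = 17139
Giving 11330 / 13746 / 19831 / 3969 / 17139.
[period 2]
Births: 13746 × 0.489 = 6722 ; 19831 × 0.281 = 5573 ⇒ total 12295
Group 2: 11330 × 0.948 = 10741
Group 3: 13746 × 0.958 = 13169
Group 4: 19831 × 0.923 = 18304
Group 5: 3969 × 0.94 + 17139 × 0.492 = 3731 + 8432 = 12163
Giving 12295 / 10741 / 13169 / 18304 / 12163.
[period 3]
Births: 10741 × 0.489 = 5252 ; 13169 × 0.281 = 3700 ⇒ total 8952
Group 2: 12295 × 0.948 = 11656
Group 3: 10741 × 0.958 = 10290
Group 4: 13169 × 0.923 = 12155
Group 5: 18304 × 0.94 + 12163 × 0.492 = 17206 + 5984 = 23190
Giving 8952 / 11656 / 10290 / 12155 / 23190.
Scenario A total after 3 periods: 66243
Scenario B projection —
[period 1]
Births: 20700 × 0.439 = 9087 ; 4300 × 0.281 = 1208 ⇒ total 10295
Group 2: 14500 × 0.948 = 13746
Group 3: 20700 × 0.958 = 19831
Group 4: 4300 × 0.923 = 3969
Group 5: 11900 × 0.94 + 12100 × 0.492 = 11186 + 5953 = 17139
Giving 10295 / 13746 / 19831 / 3969 / 17139.
[period 2]
Births: 13746 × 0.439 = 6034 ; 19831 × 0.281 = 5573 ⇒ total 11607
Group 2: 10295 × 0.948 = 9760
Group 3: 13746 × 0.958 = 13169
Group 4: 19831 × 0.923 = 18304
Group 5: 3969 × 0.94 + 17139 × 0.492 = 3731 + 8432 = 12163
Giving 11607 / 9760 / 13169 / 18304 / 12163.
[period 3]
Births: 9760 × 0.439 = 4285 ; 13169 × 0.281 = 3700 ⇒ total 7985
Group 2: 11607 × 0.948 = 11003
Group 3: 9760 × 0.958 = 9350
Group 4: 13169 × 0.923 = 12155
Group 5: 18304 × 0.94 + 12163 × 0.492 = 17206 + 5984 = 23190
Giving 7985 / 11003 / 9350 / 12155 / 23190.
Scenario B total after 3 periods: 63683
Difference B − A = 63683 − 66243 = -2560

-2560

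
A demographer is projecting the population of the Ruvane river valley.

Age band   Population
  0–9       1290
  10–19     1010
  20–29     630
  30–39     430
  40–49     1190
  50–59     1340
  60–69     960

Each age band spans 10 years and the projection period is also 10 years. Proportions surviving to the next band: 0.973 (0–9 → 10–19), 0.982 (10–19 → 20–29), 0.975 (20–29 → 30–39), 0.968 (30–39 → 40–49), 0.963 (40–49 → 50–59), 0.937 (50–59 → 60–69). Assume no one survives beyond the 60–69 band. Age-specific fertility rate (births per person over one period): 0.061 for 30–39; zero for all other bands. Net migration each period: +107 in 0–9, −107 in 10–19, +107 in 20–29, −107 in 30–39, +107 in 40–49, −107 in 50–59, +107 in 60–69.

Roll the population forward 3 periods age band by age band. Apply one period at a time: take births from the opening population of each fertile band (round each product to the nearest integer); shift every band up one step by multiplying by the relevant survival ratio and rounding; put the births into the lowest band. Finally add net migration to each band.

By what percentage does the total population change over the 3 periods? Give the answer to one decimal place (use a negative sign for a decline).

Call the bands 1 to 7, youngest first.
[period 1]
Births: 430 × 0.061 = 26
Band 2: 1290 × 0.973 = 1255
Band 3: 1010 × 0.982 = 992
Band 4: 630 × 0.975 = 614
Band 5: 430 × 0.968 = 416
Band 6: 1190 × 0.963 = 1146
Band 7: 1340 × 0.937 = 1256
Net migration: Band 1 + 107 → 133; Band 2 − 107 → 1148; Band 3 + 107 → 1099; Band 4 − 107 → 507; Band 5 + 107 → 523; Band 6 − 107 → 1039; Band 7 + 107 → 1363
Giving 133 / 1148 / 1099 / 507 / 523 / 1039 / 1363.
[period 2]
Births: 507 × 0.061 = 31
Band 2: 133 × 0.973 = 129
Band 3: 1148 × 0.982 = 1127
Band 4: 1099 × 0.975 = 1072
Band 5: 507 × 0.968 = 491
Band 6: 523 × 0.963 = 504
Band 7: 1039 × 0.937 = 974
Net migration: Band 1 + 107 → 138; Band 2 − 107 → 22; Band 3 + 107 → 1234; Band 4 − 107 → 965; Band 5 + 107 → 598; Band 6 − 107 → 397; Band 7 + 107 → 1081
Giving 138 / 22 / 1234 / 965 / 598 / 397 / 1081.
[period 3]
Births: 965 × 0.061 = 59
Band 2: 138 × 0.973 = 134
Band 3: 22 × 0.982 = 22
Band 4: 1234 × 0.975 = 1203
Band 5: 965 × 0.968 = 934
Band 6: 598 × 0.963 = 576
Band 7: 397 × 0.937 = 372
Net migration: Band 1 + 107 → 166; Band 2 − 107 → 27; Band 3 + 107 → 129; Band 4 − 107 → 1096; Band 5 + 107 → 1041; Band 6 − 107 → 469; Band 7 + 107 → 479
Giving 166 / 27 / 129 / 1096 / 1041 / 469 / 479.
Total: 6850 → 3407; change = -3443; percentage change = -50.3%

-50.3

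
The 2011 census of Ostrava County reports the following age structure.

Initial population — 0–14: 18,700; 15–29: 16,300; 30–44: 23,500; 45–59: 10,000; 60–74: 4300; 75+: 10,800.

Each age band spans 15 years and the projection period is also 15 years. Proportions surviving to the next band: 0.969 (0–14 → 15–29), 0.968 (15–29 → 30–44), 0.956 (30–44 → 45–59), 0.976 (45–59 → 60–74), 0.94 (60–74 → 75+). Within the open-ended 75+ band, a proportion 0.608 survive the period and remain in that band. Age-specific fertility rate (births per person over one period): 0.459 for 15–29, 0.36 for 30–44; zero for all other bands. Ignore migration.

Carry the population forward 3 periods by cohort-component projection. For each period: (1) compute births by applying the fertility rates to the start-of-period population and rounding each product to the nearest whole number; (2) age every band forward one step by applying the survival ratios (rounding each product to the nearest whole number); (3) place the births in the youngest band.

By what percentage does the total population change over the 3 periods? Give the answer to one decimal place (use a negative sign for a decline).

23.8

Period 1.
Births: 16300 × 0.459 = 7482  |  23500 × 0.36 = 8460 ⇒ total 15942
15–29: 18700 × 0.969 = 18120
30–44: 16300 × 0.968 = 15778
45–59: 23500 × 0.956 = 22466
60–74: 10000 × 0.976 = 9760
75+: 4300 × 0.94 + 10800 × 0.608 = 4042 + 6566 = 10608
End of period: [15942, 18120, 15778, 22466, 9760, 10608]
Period 2.
Births: 18120 × 0.459 = 8317  |  15778 × 0.36 = 5680 ⇒ total 13997
15–29: 15942 × 0.969 = 15448
30–44: 18120 × 0.968 = 17540
45–59: 15778 × 0.956 = 15084
60–74: 22466 × 0.976 = 21927
75+: 9760 × 0.94 + 10608 × 0.608 = 9174 + 6450 = 15624
End of period: [13997, 15448, 17540, 15084, 21927, 15624]
Period 3.
Births: 15448 × 0.459 = 7091  |  17540 × 0.36 = 6314 ⇒ total 13405
15–29: 13997 × 0.969 = 13563
30–44: 15448 × 0.968 = 14954
45–59: 17540 × 0.956 = 16768
60–74: 15084 × 0.976 = 14722
75+: 21927 × 0.94 + 15624 × 0.608 = 20611 + 9499 = 30110
End of period: [13405, 13563, 14954, 16768, 14722, 30110]
Total: 83600 → 103522; change = 19922; percentage change = 23.8%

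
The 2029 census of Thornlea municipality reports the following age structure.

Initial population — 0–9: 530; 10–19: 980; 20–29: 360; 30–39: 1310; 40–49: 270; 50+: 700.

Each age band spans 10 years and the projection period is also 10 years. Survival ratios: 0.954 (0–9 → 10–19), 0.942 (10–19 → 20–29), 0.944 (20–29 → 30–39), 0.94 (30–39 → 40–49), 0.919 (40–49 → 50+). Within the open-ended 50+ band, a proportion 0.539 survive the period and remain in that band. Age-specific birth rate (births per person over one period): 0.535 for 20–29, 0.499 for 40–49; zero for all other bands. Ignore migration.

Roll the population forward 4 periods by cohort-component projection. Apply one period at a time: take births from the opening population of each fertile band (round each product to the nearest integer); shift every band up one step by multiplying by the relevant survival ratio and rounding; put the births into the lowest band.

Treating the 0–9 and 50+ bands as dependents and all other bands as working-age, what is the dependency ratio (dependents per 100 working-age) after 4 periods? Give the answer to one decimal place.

91.0

Period 1:
Births: 360 × 0.535 = 193 ; 270 × 0.499 = 135 → 328
10–19: 530 × 0.954 = 506
20–29: 980 × 0.942 = 923
30–39: 360 × 0.944 = 340
40–49: 1310 × 0.94 = 1231
50+: 270 × 0.919 + 700 × 0.539 = 248 + 377 = 625
End of period: [328, 506, 923, 340, 1231, 625]
Period 2:
Births: 923 × 0.535 = 494 ; 1231 × 0.499 = 614 → 1108
10–19: 328 × 0.954 = 313
20–29: 506 × 0.942 = 477
30–39: 923 × 0.944 = 871
40–49: 340 × 0.94 = 320
50+: 1231 × 0.919 + 625 × 0.539 = 1131 + 337 = 1468
End of period: [1108, 313, 477, 871, 320, 1468]
Period 3:
Births: 477 × 0.535 = 255 ; 320 × 0.499 = 160 → 415
10–19: 1108 × 0.954 = 1057
20–29: 313 × 0.942 = 295
30–39: 477 × 0.944 = 450
40–49: 871 × 0.94 = 819
50+: 320 × 0.919 + 1468 × 0.539 = 294 + 791 = 1085
End of period: [415, 1057, 295, 450, 819, 1085]
Period 4:
Births: 295 × 0.535 = 158 ; 819 × 0.499 = 409 → 567
10–19: 415 × 0.954 = 396
20–29: 1057 × 0.942 = 996
30–39: 295 × 0.944 = 278
40–49: 450 × 0.94 = 423
50+: 819 × 0.919 + 1085 × 0.539 = 753 + 585 = 1338
End of period: [567, 396, 996, 278, 423, 1338]
Dependents (band 0–9 + band 50+) = 567 + 1338 = 1905; working-age = 2093; ratio = 1905/2093 × 100 = 91.0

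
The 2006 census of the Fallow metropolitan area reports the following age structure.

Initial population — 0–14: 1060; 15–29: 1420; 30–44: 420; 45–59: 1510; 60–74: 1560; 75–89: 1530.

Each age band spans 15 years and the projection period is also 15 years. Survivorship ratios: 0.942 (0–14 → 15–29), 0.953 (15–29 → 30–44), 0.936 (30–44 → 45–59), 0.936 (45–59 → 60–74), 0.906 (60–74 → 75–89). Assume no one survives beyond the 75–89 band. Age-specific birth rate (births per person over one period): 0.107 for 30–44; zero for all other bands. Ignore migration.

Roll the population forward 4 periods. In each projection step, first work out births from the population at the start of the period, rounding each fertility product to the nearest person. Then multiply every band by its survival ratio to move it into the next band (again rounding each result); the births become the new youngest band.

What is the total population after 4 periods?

[period 1]
Births: 420 × 0.107 = 45
15–29: 1060 × 0.942 = 999
30–44: 1420 × 0.953 = 1353
45–59: 420 × 0.936 = 393
60–74: 1510 × 0.936 = 1413
75–89: 1560 × 0.906 = 1413
End of period: [45, 999, 1353, 393, 1413, 1413]
[period 2]
Births: 1353 × 0.107 = 145
15–29: 45 × 0.942 = 42
30–44: 999 × 0.953 = 952
45–59: 1353 × 0.936 = 1266
60–74: 393 × 0.936 = 368
75–89: 1413 × 0.906 = 1280
End of period: [145, 42, 952, 1266, 368, 1280]
[period 3]
Births: 952 × 0.107 = 102
15–29: 145 × 0.942 = 137
30–44: 42 × 0.953 = 40
45–59: 952 × 0.936 = 891
60–74: 1266 × 0.936 = 1185
75–89: 368 × 0.906 = 333
End of period: [102, 137, 40, 891, 1185, 333]
[period 4]
Births: 40 × 0.107 = 4
15–29: 102 × 0.942 = 96
30–44: 137 × 0.953 = 131
45–59: 40 × 0.936 = 37
60–74: 891 × 0.936 = 834
75–89: 1185 × 0.906 = 1074
End of period: [4, 96, 131, 37, 834, 1074]
Total after period 4: 4 + 96 + 131 + 37 + 834 + 1074 = 2176

2176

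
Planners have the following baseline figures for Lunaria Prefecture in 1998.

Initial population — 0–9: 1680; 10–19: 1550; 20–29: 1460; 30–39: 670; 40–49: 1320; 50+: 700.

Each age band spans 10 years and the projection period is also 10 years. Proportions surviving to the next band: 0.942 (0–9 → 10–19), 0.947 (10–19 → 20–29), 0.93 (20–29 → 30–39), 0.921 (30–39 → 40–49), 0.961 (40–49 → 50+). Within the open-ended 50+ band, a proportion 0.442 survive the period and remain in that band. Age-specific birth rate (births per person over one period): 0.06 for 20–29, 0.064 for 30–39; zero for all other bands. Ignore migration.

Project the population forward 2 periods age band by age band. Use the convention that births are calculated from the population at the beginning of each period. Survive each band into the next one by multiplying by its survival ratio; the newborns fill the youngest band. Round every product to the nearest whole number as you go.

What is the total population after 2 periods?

5703

After projecting period 1:
Births: 1460 × 0.06 = 88  |  670 × 0.064 = 43 — total 131
10–19: 1680 × 0.942 = 1583
20–29: 1550 × 0.947 = 1468
30–39: 1460 × 0.93 = 1358
40–49: 670 × 0.921 = 617
50+: 1320 × 0.961 + 700 × 0.442 = 1269 + 309 = 1578
Giving 131 / 1583 / 1468 / 1358 / 617 / 1578.
After projecting period 2:
Births: 1468 × 0.06 = 88  |  1358 × 0.064 = 87 — total 175
10–19: 131 × 0.942 = 123
20–29: 1583 × 0.947 = 1499
30–39: 1468 × 0.93 = 1365
40–49: 1358 × 0.921 = 1251
50+: 617 × 0.961 + 1578 × 0.442 = 593 + 697 = 1290
Giving 175 / 123 / 1499 / 1365 / 1251 / 1290.
Total after period 2: 175 + 123 + 1499 + 1365 + 1251 + 1290 = 5703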